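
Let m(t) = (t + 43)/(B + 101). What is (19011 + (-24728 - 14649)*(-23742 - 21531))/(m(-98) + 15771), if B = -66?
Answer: 6239568762/55193 ≈ 1.1305e+5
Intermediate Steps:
m(t) = 43/35 + t/35 (m(t) = (t + 43)/(-66 + 101) = (43 + t)/35 = (43 + t)*(1/35) = 43/35 + t/35)
(19011 + (-24728 - 14649)*(-23742 - 21531))/(m(-98) + 15771) = (19011 + (-24728 - 14649)*(-23742 - 21531))/((43/35 + (1/35)*(-98)) + 15771) = (19011 - 39377*(-45273))/((43/35 - 14/5) + 15771) = (19011 + 1782714921)/(-11/7 + 15771) = 1782733932/(110386/7) = 1782733932*(7/110386) = 6239568762/55193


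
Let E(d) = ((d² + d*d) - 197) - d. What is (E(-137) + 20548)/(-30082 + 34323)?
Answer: 58026/4241 ≈ 13.682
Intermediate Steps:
E(d) = -197 - d + 2*d² (E(d) = ((d² + d²) - 197) - d = (2*d² - 197) - d = (-197 + 2*d²) - d = -197 - d + 2*d²)
(E(-137) + 20548)/(-30082 + 34323) = ((-197 - 1*(-137) + 2*(-137)²) + 20548)/(-30082 + 34323) = ((-197 + 137 + 2*18769) + 20548)/4241 = ((-197 + 137 + 37538) + 20548)*(1/4241) = (37478 + 20548)*(1/4241) = 58026*(1/4241) = 58026/4241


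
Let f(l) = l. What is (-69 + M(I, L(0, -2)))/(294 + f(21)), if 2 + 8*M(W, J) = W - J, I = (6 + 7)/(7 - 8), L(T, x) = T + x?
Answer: -113/504 ≈ -0.22421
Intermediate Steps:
I = -13 (I = 13/(-1) = 13*(-1) = -13)
M(W, J) = -¼ - J/8 + W/8 (M(W, J) = -¼ + (W - J)/8 = -¼ + (-J/8 + W/8) = -¼ - J/8 + W/8)
(-69 + M(I, L(0, -2)))/(294 + f(21)) = (-69 + (-¼ - (0 - 2)/8 + (⅛)*(-13)))/(294 + 21) = (-69 + (-¼ - ⅛*(-2) - 13/8))/315 = (-69 + (-¼ + ¼ - 13/8))*(1/315) = (-69 - 13/8)*(1/315) = -565/8*1/315 = -113/504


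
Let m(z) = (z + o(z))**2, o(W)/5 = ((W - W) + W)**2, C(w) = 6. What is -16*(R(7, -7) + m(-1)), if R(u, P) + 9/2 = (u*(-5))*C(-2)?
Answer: 3176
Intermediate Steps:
o(W) = 5*W**2 (o(W) = 5*((W - W) + W)**2 = 5*(0 + W)**2 = 5*W**2)
R(u, P) = -9/2 - 30*u (R(u, P) = -9/2 + (u*(-5))*6 = -9/2 - 5*u*6 = -9/2 - 30*u)
m(z) = (z + 5*z**2)**2
-16*(R(7, -7) + m(-1)) = -16*((-9/2 - 30*7) + (-1)**2*(1 + 5*(-1))**2) = -16*((-9/2 - 210) + 1*(1 - 5)**2) = -16*(-429/2 + 1*(-4)**2) = -16*(-429/2 + 1*16) = -16*(-429/2 + 16) = -16*(-397/2) = 3176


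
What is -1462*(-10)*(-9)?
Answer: -131580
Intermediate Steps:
-1462*(-10)*(-9) = 14620*(-9) = -131580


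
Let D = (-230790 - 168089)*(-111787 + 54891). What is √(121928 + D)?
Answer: 2*√5673685378 ≈ 1.5065e+5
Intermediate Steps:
D = 22694619584 (D = -398879*(-56896) = 22694619584)
√(121928 + D) = √(121928 + 22694619584) = √22694741512 = 2*√5673685378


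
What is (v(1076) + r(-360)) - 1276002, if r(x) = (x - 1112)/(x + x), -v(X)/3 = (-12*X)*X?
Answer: 1818177122/45 ≈ 4.0404e+7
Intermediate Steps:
v(X) = 36*X**2 (v(X) = -3*(-12*X)*X = -(-36)*X**2 = 36*X**2)
r(x) = (-1112 + x)/(2*x) (r(x) = (-1112 + x)/((2*x)) = (-1112 + x)*(1/(2*x)) = (-1112 + x)/(2*x))
(v(1076) + r(-360)) - 1276002 = (36*1076**2 + (1/2)*(-1112 - 360)/(-360)) - 1276002 = (36*1157776 + (1/2)*(-1/360)*(-1472)) - 1276002 = (41679936 + 92/45) - 1276002 = 1875597212/45 - 1276002 = 1818177122/45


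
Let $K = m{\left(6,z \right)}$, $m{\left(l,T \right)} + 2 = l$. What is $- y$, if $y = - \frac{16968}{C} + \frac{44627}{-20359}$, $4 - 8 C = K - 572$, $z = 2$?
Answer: $\frac{697284685}{2911337} \approx 239.51$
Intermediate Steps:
$m{\left(l,T \right)} = -2 + l$
$K = 4$ ($K = -2 + 6 = 4$)
$C = \frac{143}{2}$ ($C = \frac{1}{2} - \frac{4 - 572}{8} = \frac{1}{2} - -71 = \frac{1}{2} + 71 = \frac{143}{2} \approx 71.5$)
$y = - \frac{697284685}{2911337}$ ($y = - \frac{16968}{\frac{143}{2}} + \frac{44627}{-20359} = \left(-16968\right) \frac{2}{143} + 44627 \left(- \frac{1}{20359}\right) = - \frac{33936}{143} - \frac{44627}{20359} = - \frac{697284685}{2911337} \approx -239.51$)
$- y = \left(-1\right) \left(- \frac{697284685}{2911337}\right) = \frac{697284685}{2911337}$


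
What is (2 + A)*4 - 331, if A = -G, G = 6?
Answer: -347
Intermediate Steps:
A = -6 (A = -1*6 = -6)
(2 + A)*4 - 331 = (2 - 6)*4 - 331 = -4*4 - 331 = -16 - 331 = -347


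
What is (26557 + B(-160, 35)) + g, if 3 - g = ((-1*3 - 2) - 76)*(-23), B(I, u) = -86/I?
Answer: 1975803/80 ≈ 24698.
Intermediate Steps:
g = -1860 (g = 3 - ((-1*3 - 2) - 76)*(-23) = 3 - ((-3 - 2) - 76)*(-23) = 3 - (-5 - 76)*(-23) = 3 - (-81)*(-23) = 3 - 1*1863 = 3 - 1863 = -1860)
(26557 + B(-160, 35)) + g = (26557 - 86/(-160)) - 1860 = (26557 - 86*(-1/160)) - 1860 = (26557 + 43/80) - 1860 = 2124603/80 - 1860 = 1975803/80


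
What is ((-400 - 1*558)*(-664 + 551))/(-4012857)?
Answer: -108254/4012857 ≈ -0.026977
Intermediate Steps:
((-400 - 1*558)*(-664 + 551))/(-4012857) = ((-400 - 558)*(-113))*(-1/4012857) = -958*(-113)*(-1/4012857) = 108254*(-1/4012857) = -108254/4012857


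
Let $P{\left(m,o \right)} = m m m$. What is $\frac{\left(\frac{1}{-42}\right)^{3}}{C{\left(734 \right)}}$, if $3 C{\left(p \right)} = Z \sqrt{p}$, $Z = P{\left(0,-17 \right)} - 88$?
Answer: $\frac{\sqrt{734}}{1595164032} \approx 1.6984 \cdot 10^{-8}$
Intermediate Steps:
$P{\left(m,o \right)} = m^{3}$ ($P{\left(m,o \right)} = m^{2} m = m^{3}$)
$Z = -88$ ($Z = 0^{3} - 88 = 0 - 88 = -88$)
$C{\left(p \right)} = - \frac{88 \sqrt{p}}{3}$ ($C{\left(p \right)} = \frac{\left(-88\right) \sqrt{p}}{3} = - \frac{88 \sqrt{p}}{3}$)
$\frac{\left(\frac{1}{-42}\right)^{3}}{C{\left(734 \right)}} = \frac{\left(\frac{1}{-42}\right)^{3}}{\left(- \frac{88}{3}\right) \sqrt{734}} = \left(- \frac{1}{42}\right)^{3} \left(- \frac{3 \sqrt{734}}{64592}\right) = - \frac{\left(- \frac{3}{64592}\right) \sqrt{734}}{74088} = \frac{\sqrt{734}}{1595164032}$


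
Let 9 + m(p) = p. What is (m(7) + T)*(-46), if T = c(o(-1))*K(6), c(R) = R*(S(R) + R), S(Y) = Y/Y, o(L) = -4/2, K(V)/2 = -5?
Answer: 1012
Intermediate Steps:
m(p) = -9 + p
K(V) = -10 (K(V) = 2*(-5) = -10)
o(L) = -2 (o(L) = -4*1/2 = -2)
S(Y) = 1
c(R) = R*(1 + R)
T = -20 (T = -2*(1 - 2)*(-10) = -2*(-1)*(-10) = 2*(-10) = -20)
(m(7) + T)*(-46) = ((-9 + 7) - 20)*(-46) = (-2 - 20)*(-46) = -22*(-46) = 1012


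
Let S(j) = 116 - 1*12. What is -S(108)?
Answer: -104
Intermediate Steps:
S(j) = 104 (S(j) = 116 - 12 = 104)
-S(108) = -1*104 = -104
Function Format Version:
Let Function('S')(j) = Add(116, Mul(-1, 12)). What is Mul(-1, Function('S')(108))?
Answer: -104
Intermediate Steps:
Function('S')(j) = 104 (Function('S')(j) = Add(116, -12) = 104)
Mul(-1, Function('S')(108)) = Mul(-1, 104) = -104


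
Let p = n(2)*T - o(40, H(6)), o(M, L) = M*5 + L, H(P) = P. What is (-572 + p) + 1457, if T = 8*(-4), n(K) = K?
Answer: 615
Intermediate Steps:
T = -32
o(M, L) = L + 5*M (o(M, L) = 5*M + L = L + 5*M)
p = -270 (p = 2*(-32) - (6 + 5*40) = -64 - (6 + 200) = -64 - 1*206 = -64 - 206 = -270)
(-572 + p) + 1457 = (-572 - 270) + 1457 = -842 + 1457 = 615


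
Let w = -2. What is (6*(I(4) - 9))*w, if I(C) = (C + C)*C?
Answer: -276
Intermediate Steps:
I(C) = 2*C**2 (I(C) = (2*C)*C = 2*C**2)
(6*(I(4) - 9))*w = (6*(2*4**2 - 9))*(-2) = (6*(2*16 - 9))*(-2) = (6*(32 - 9))*(-2) = (6*23)*(-2) = 138*(-2) = -276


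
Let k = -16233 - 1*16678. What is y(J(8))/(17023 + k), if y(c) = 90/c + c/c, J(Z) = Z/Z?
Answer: -91/15888 ≈ -0.0057276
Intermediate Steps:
J(Z) = 1
k = -32911 (k = -16233 - 16678 = -32911)
y(c) = 1 + 90/c (y(c) = 90/c + 1 = 1 + 90/c)
y(J(8))/(17023 + k) = ((90 + 1)/1)/(17023 - 32911) = (1*91)/(-15888) = 91*(-1/15888) = -91/15888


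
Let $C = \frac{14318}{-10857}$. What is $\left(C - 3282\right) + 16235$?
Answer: $\frac{140616403}{10857} \approx 12952.0$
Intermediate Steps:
$C = - \frac{14318}{10857}$ ($C = 14318 \left(- \frac{1}{10857}\right) = - \frac{14318}{10857} \approx -1.3188$)
$\left(C - 3282\right) + 16235 = \left(- \frac{14318}{10857} - 3282\right) + 16235 = - \frac{35646992}{10857} + 16235 = \frac{140616403}{10857}$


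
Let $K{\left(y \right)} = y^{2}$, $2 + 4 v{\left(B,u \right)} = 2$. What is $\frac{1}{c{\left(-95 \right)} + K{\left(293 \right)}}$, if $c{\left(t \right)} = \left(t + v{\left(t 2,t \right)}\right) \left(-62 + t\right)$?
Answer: $\frac{1}{100764} \approx 9.9242 \cdot 10^{-6}$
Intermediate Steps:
$v{\left(B,u \right)} = 0$ ($v{\left(B,u \right)} = - \frac{1}{2} + \frac{1}{4} \cdot 2 = - \frac{1}{2} + \frac{1}{2} = 0$)
$c{\left(t \right)} = t \left(-62 + t\right)$ ($c{\left(t \right)} = \left(t + 0\right) \left(-62 + t\right) = t \left(-62 + t\right)$)
$\frac{1}{c{\left(-95 \right)} + K{\left(293 \right)}} = \frac{1}{- 95 \left(-62 - 95\right) + 293^{2}} = \frac{1}{\left(-95\right) \left(-157\right) + 85849} = \frac{1}{14915 + 85849} = \frac{1}{100764}$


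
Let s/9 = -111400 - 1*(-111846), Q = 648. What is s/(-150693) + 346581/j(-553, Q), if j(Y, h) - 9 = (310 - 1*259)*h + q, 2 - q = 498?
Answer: 17365543593/1635571591 ≈ 10.617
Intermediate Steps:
q = -496 (q = 2 - 1*498 = 2 - 498 = -496)
s = 4014 (s = 9*(-111400 - 1*(-111846)) = 9*(-111400 + 111846) = 9*446 = 4014)
j(Y, h) = -487 + 51*h (j(Y, h) = 9 + ((310 - 1*259)*h - 496) = 9 + ((310 - 259)*h - 496) = 9 + (51*h - 496) = 9 + (-496 + 51*h) = -487 + 51*h)
s/(-150693) + 346581/j(-553, Q) = 4014/(-150693) + 346581/(-487 + 51*648) = 4014*(-1/150693) + 346581/(-487 + 33048) = -1338/50231 + 346581/32561 = 17365543593/1635571591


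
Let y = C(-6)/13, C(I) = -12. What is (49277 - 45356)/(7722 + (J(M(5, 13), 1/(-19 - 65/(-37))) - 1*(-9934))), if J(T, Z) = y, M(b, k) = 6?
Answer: 50973/229516 ≈ 0.22209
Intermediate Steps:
y = -12/13 ≈ -0.92308
J(T, Z) = -12/13
(49277 - 45356)/(7722 + (J(M(5, 13), 1/(-19 - 65/(-37))) - 1*(-9934))) = (49277 - 45356)/(7722 + (-12/13 - 1*(-9934))) = 3921/(7722 + (-12/13 + 9934)) = 3921/(7722 + 129130/13) = 3921/(229516/13) = 3921*(13/229516) = 50973/229516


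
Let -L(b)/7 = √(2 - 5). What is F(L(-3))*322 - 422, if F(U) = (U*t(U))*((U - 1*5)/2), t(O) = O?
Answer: 117913 + 165669*I*√3 ≈ 1.1791e+5 + 2.8695e+5*I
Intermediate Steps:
L(b) = -7*I*√3 (L(b) = -7*√(2 - 5) = -7*I*√3)
F(U) = U²*(-5/2 + U/2) (F(U) = (U*U)*((U - 1*5)/2) = U²*((U - 5)*(½)) = U²*((-5 + U)*(½)) = U²*(-5/2 + U/2))
F(L(-3))*322 - 422 = ((-7*I*√3)²*(-5 - 7*I*√3)/2)*322 - 422 = ((½)*(-147)*(-5 - 7*I*√3))*322 - 422 = (735/2 + 1029*I*√3/2)*322 - 422 = (118335 + 165669*I*√3) - 422 = 117913 + 165669*I*√3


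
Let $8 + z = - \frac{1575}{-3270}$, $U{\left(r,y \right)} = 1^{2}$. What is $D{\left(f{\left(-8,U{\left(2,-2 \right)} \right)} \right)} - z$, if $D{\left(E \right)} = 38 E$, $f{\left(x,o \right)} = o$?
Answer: $\frac{9923}{218} \approx 45.518$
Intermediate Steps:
$U{\left(r,y \right)} = 1$
$z = - \frac{1639}{218}$ ($z = -8 - \frac{1575}{-3270} = -8 - - \frac{105}{218} = -8 + \frac{105}{218} = - \frac{1639}{218} \approx -7.5183$)
$D{\left(f{\left(-8,U{\left(2,-2 \right)} \right)} \right)} - z = 38 \cdot 1 - - \frac{1639}{218} = 38 + \frac{1639}{218} = \frac{9923}{218}$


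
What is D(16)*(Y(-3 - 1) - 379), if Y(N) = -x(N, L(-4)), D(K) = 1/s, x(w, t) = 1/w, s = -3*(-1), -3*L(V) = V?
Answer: -505/4 ≈ -126.25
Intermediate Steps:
L(V) = -V/3
s = 3
D(K) = ⅓ (D(K) = 1/3 = ⅓)
Y(N) = -1/N
D(16)*(Y(-3 - 1) - 379) = (-1/(-3 - 1) - 379)/3 = (-1/(-4) - 379)/3 = (-1*(-¼) - 379)/3 = (¼ - 379)/3 = (⅓)*(-1515/4) = -505/4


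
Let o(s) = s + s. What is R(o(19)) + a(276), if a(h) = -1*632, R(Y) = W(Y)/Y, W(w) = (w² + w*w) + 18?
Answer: -10555/19 ≈ -555.53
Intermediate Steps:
o(s) = 2*s
W(w) = 18 + 2*w² (W(w) = (w² + w²) + 18 = 2*w² + 18 = 18 + 2*w²)
R(Y) = (18 + 2*Y²)/Y
a(h) = -632
R(o(19)) + a(276) = (2*(2*19) + 18/((2*19))) - 632 = (2*38 + 18/38) - 632 = (76 + 18*(1/38)) - 632 = (76 + 9/19) - 632 = 1453/19 - 632 = -10555/19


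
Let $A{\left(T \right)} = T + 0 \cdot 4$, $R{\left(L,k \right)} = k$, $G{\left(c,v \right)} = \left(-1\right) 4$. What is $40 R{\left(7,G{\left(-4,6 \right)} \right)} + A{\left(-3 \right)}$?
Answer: $-163$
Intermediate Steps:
$G{\left(c,v \right)} = -4$
$A{\left(T \right)} = T$ ($A{\left(T \right)} = T + 0 = T$)
$40 R{\left(7,G{\left(-4,6 \right)} \right)} + A{\left(-3 \right)} = 40 \left(-4\right) - 3 = -160 - 3 = -163$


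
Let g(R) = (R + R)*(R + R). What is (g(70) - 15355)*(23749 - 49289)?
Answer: -108417300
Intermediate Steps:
g(R) = 4*R**2 (g(R) = (2*R)*(2*R) = 4*R**2)
(g(70) - 15355)*(23749 - 49289) = (4*70**2 - 15355)*(23749 - 49289) = (4*4900 - 15355)*(-25540) = (19600 - 15355)*(-25540) = 4245*(-25540) = -108417300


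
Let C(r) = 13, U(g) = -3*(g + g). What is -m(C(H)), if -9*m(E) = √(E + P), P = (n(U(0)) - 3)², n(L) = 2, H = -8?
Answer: √14/9 ≈ 0.41574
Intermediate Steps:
U(g) = -6*g
P = 1 (P = (2 - 3)² = (-1)² = 1)
m(E) = -√(1 + E)/9 (m(E) = -√(E + 1)/9 = -√(1 + E)/9)
-m(C(H)) = -(-1)*√(1 + 13)/9 = -(-1)*√14/9 = √14/9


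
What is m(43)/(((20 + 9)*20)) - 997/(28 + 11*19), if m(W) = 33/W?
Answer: -24857359/5910780 ≈ -4.2054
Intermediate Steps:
m(43)/(((20 + 9)*20)) - 997/(28 + 11*19) = (33/43)/(((20 + 9)*20)) - 997/(28 + 11*19) = (33*(1/43))/((29*20)) - 997/(28 + 209) = (33/43)/580 - 997/237 = (33/43)*(1/580) - 997*1/237 = 33/24940 - 997/237 = -24857359/5910780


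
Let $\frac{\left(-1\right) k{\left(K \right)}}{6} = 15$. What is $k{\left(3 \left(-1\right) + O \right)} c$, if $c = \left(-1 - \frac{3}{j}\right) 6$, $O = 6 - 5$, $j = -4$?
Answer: $135$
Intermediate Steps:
$O = 1$ ($O = 6 - 5 = 1$)
$k{\left(K \right)} = -90$ ($k{\left(K \right)} = \left(-6\right) 15 = -90$)
$c = - \frac{3}{2}$ ($c = \left(-1 - \frac{3}{-4}\right) 6 = \left(-1 - - \frac{3}{4}\right) 6 = \left(-1 + \frac{3}{4}\right) 6 = \left(- \frac{1}{4}\right) 6 = - \frac{3}{2} \approx -1.5$)
$k{\left(3 \left(-1\right) + O \right)} c = \left(-90\right) \left(- \frac{3}{2}\right) = 135$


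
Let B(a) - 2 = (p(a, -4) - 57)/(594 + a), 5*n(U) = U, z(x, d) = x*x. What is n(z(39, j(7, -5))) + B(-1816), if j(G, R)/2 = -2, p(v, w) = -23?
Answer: 935641/3055 ≈ 306.27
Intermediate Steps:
j(G, R) = -4 (j(G, R) = 2*(-2) = -4)
z(x, d) = x²
n(U) = U/5
B(a) = 2 - 80/(594 + a) (B(a) = 2 + (-23 - 57)/(594 + a) = 2 - 80/(594 + a))
n(z(39, j(7, -5))) + B(-1816) = (⅕)*39² + 2*(554 - 1816)/(594 - 1816) = (⅕)*1521 + 2*(-1262)/(-1222) = 1521/5 + 2*(-1/1222)*(-1262) = 1521/5 + 1262/611 = 935641/3055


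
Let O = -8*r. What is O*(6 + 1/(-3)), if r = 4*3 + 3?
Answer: -680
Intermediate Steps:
r = 15 (r = 12 + 3 = 15)
O = -120 (O = -8*15 = -120)
O*(6 + 1/(-3)) = -120*(6 + 1/(-3)) = -120*(6 - 1/3) = -120*17/3 = -680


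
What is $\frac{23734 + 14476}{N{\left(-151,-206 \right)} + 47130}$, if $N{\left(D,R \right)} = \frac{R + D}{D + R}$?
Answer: $\frac{38210}{47131} \approx 0.81072$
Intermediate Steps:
$N{\left(D,R \right)} = 1$ ($N{\left(D,R \right)} = \frac{D + R}{D + R} = 1$)
$\frac{23734 + 14476}{N{\left(-151,-206 \right)} + 47130} = \frac{23734 + 14476}{1 + 47130} = \frac{38210}{47131}$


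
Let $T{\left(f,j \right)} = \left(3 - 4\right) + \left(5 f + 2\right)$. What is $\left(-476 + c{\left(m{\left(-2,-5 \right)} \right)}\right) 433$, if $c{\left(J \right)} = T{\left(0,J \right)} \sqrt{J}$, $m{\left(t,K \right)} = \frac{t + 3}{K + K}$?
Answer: $-206108 + \frac{433 i \sqrt{10}}{10} \approx -2.0611 \cdot 10^{5} + 136.93 i$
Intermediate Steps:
$T{\left(f,j \right)} = 1 + 5 f$ ($T{\left(f,j \right)} = -1 + \left(2 + 5 f\right) = 1 + 5 f$)
$m{\left(t,K \right)} = \frac{3 + t}{2 K}$
$c{\left(J \right)} = \sqrt{J}$ ($c{\left(J \right)} = \left(1 + 5 \cdot 0\right) \sqrt{J} = \left(1 + 0\right) \sqrt{J} = 1 \sqrt{J} = \sqrt{J}$)
$\left(-476 + c{\left(m{\left(-2,-5 \right)} \right)}\right) 433 = \left(-476 + \sqrt{\frac{3 - 2}{2 \left(-5\right)}}\right) 433 = \left(-476 + \sqrt{\frac{1}{2} \left(- \frac{1}{5}\right) 1}\right) 433 = \left(-476 + \sqrt{- \frac{1}{10}}\right) 433 = \left(-476 + \frac{i \sqrt{10}}{10}\right) 433 = -206108 + \frac{433 i \sqrt{10}}{10}$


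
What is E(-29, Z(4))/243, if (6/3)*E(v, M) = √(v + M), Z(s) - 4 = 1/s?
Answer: I*√11/324 ≈ 0.010237*I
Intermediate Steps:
Z(s) = 4 + 1/s
E(v, M) = √(M + v)/2 (E(v, M) = √(v + M)/2 = √(M + v)/2)
E(-29, Z(4))/243 = (√((4 + 1/4) - 29)/2)/243 = (√((4 + ¼) - 29)/2)*(1/243) = (√(17/4 - 29)/2)*(1/243) = (√(-99/4)/2)*(1/243) = ((3*I*√11/2)/2)*(1/243) = (3*I*√11/4)*(1/243) = I*√11/324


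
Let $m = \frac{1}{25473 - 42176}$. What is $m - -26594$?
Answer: $\frac{444199581}{16703} \approx 26594.0$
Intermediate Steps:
$m = - \frac{1}{16703}$ ($m = \frac{1}{-16703} = - \frac{1}{16703} \approx -5.9869 \cdot 10^{-5}$)
$m - -26594 = - \frac{1}{16703} - -26594 = - \frac{1}{16703} + 26594 = \frac{444199581}{16703}$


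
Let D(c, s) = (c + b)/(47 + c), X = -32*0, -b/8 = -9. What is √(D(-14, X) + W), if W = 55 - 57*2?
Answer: I*√62337/33 ≈ 7.5659*I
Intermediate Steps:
b = 72 (b = -8*(-9) = 72)
X = 0
D(c, s) = (72 + c)/(47 + c) (D(c, s) = (c + 72)/(47 + c) = (72 + c)/(47 + c))
W = -59 (W = 55 - 114 = -59)
√(D(-14, X) + W) = √((72 - 14)/(47 - 14) - 59) = √(58/33 - 59) = √(-1889/33) = I*√62337/33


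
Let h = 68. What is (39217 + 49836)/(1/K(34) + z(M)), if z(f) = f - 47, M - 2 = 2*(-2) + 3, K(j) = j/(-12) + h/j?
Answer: -445265/236 ≈ -1886.7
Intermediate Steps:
K(j) = 68/j - j/12 (K(j) = j/(-12) + 68/j = j*(-1/12) + 68/j = -j/12 + 68/j = 68/j - j/12)
M = 1 (M = 2 + (2*(-2) + 3) = 2 + (-4 + 3) = 2 - 1 = 1)
z(f) = -47 + f
(39217 + 49836)/(1/K(34) + z(M)) = (39217 + 49836)/(1/(68/34 - 1/12*34) + (-47 + 1)) = 89053/(1/(68*(1/34) - 17/6) - 46) = 89053/(1/(2 - 17/6) - 46) = 89053/(1/(-⅚) - 46) = 89053/(-6/5 - 46) = 89053/(-236/5) = 89053*(-5/236) = -445265/236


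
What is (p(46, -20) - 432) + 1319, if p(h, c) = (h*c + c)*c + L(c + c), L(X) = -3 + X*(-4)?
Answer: 19844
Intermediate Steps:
L(X) = -3 - 4*X
p(h, c) = -3 - 8*c + c*(c + c*h) (p(h, c) = (h*c + c)*c + (-3 - 4*(c + c)) = (c*h + c)*c + (-3 - 8*c) = (c + c*h)*c + (-3 - 8*c) = c*(c + c*h) + (-3 - 8*c) = -3 - 8*c + c*(c + c*h))
(p(46, -20) - 432) + 1319 = ((-3 + (-20)² - 8*(-20) + 46*(-20)²) - 432) + 1319 = ((-3 + 400 + 160 + 46*400) - 432) + 1319 = ((-3 + 400 + 160 + 18400) - 432) + 1319 = (18957 - 432) + 1319 = 18525 + 1319 = 19844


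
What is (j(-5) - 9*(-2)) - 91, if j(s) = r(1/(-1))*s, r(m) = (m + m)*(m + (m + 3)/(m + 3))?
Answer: -73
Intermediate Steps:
r(m) = 2*m*(1 + m) (r(m) = (2*m)*(m + (3 + m)/(3 + m)) = (2*m)*(m + 1) = (2*m)*(1 + m) = 2*m*(1 + m))
j(s) = 0 (j(s) = (2*(1 + 1/(-1))/(-1))*s = (2*(-1)*(1 - 1))*s = (2*(-1)*0)*s = 0*s = 0)
(j(-5) - 9*(-2)) - 91 = (0 - 9*(-2)) - 91 = (0 + 18) - 91 = 18 - 91 = -73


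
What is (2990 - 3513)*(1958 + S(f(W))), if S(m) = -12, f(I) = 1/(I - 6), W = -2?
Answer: -1017758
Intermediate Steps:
f(I) = 1/(-6 + I)
(2990 - 3513)*(1958 + S(f(W))) = (2990 - 3513)*(1958 - 12) = -523*1946 = -1017758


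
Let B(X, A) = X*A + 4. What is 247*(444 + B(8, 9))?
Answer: 128440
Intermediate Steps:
B(X, A) = 4 + A*X (B(X, A) = A*X + 4 = 4 + A*X)
247*(444 + B(8, 9)) = 247*(444 + (4 + 9*8)) = 247*(444 + (4 + 72)) = 247*(444 + 76) = 247*520 = 128440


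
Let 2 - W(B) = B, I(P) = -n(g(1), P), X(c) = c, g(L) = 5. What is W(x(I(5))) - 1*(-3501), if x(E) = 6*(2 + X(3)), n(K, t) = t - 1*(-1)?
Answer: 3473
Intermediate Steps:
n(K, t) = 1 + t (n(K, t) = t + 1 = 1 + t)
I(P) = -1 - P (I(P) = -(1 + P) = -1 - P)
x(E) = 30 (x(E) = 6*(2 + 3) = 6*5 = 30)
W(B) = 2 - B
W(x(I(5))) - 1*(-3501) = (2 - 1*30) - 1*(-3501) = (2 - 30) + 3501 = -28 + 3501 = 3473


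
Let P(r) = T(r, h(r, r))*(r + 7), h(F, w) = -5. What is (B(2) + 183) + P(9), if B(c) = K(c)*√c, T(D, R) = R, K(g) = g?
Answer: 103 + 2*√2 ≈ 105.83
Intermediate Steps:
P(r) = -35 - 5*r (P(r) = -5*(r + 7) = -5*(7 + r) = -35 - 5*r)
B(c) = c^(3/2) (B(c) = c*√c = c^(3/2))
(B(2) + 183) + P(9) = (2^(3/2) + 183) + (-35 - 5*9) = (2*√2 + 183) + (-35 - 45) = (183 + 2*√2) - 80 = 103 + 2*√2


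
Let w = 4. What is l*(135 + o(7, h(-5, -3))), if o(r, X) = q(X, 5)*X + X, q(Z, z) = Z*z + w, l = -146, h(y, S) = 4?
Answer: -34310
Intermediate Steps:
q(Z, z) = 4 + Z*z (q(Z, z) = Z*z + 4 = 4 + Z*z)
o(r, X) = X + X*(4 + 5*X) (o(r, X) = (4 + X*5)*X + X = (4 + 5*X)*X + X = X*(4 + 5*X) + X = X + X*(4 + 5*X))
l*(135 + o(7, h(-5, -3))) = -146*(135 + 5*4*(1 + 4)) = -146*(135 + 5*4*5) = -146*(135 + 100) = -146*235 = -34310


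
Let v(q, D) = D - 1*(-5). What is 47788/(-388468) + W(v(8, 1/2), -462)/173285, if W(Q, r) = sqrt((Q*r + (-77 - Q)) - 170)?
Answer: -11947/97117 + I*sqrt(11174)/346570 ≈ -0.12302 + 0.00030501*I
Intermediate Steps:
v(q, D) = 5 + D (v(q, D) = D + 5 = 5 + D)
W(Q, r) = sqrt(-247 - Q + Q*r) (W(Q, r) = sqrt((-77 - Q + Q*r) - 170) = sqrt(-247 - Q + Q*r))
47788/(-388468) + W(v(8, 1/2), -462)/173285 = 47788/(-388468) + sqrt(-247 - (5 + 1/2) + (5 + 1/2)*(-462))/173285 = 47788*(-1/388468) + sqrt(-247 - (5 + 1/2) + (5 + 1/2)*(-462))*(1/173285) = -11947/97117 + sqrt(-247 - 1*11/2 + (11/2)*(-462))*(1/173285) = -11947/97117 + sqrt(-247 - 11/2 - 2541)*(1/173285) = -11947/97117 + sqrt(-5587/2)*(1/173285) = -11947/97117 + (I*sqrt(11174)/2)*(1/173285) = -11947/97117 + I*sqrt(11174)/346570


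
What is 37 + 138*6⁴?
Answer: 178885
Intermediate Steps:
37 + 138*6⁴ = 37 + 138*1296 = 37 + 178848 = 178885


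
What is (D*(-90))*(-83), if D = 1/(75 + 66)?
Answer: 2490/47 ≈ 52.979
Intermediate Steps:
D = 1/141 ≈ 0.0070922
(D*(-90))*(-83) = ((1/141)*(-90))*(-83) = -30/47*(-83) = 2490/47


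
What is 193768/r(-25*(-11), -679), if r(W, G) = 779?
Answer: 193768/779 ≈ 248.74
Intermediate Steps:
193768/r(-25*(-11), -679) = 193768/779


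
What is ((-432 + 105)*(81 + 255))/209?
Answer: -109872/209 ≈ -525.70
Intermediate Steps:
((-432 + 105)*(81 + 255))/209 = -327*336*(1/209) = -109872*1/209 = -109872/209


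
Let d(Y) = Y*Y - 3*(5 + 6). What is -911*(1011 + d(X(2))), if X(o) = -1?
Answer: -891869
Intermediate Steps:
d(Y) = -33 + Y² (d(Y) = Y² - 3*11 = Y² - 33 = -33 + Y²)
-911*(1011 + d(X(2))) = -911*(1011 + (-33 + (-1)²)) = -911*(1011 + (-33 + 1)) = -911*(1011 - 32) = -911*979 = -891869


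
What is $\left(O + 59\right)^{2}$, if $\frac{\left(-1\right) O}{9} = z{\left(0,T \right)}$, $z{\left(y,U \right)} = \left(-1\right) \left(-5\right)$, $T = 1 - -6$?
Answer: $196$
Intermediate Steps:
$T = 7$ ($T = 1 + 6 = 7$)
$z{\left(y,U \right)} = 5$
$O = -45$ ($O = \left(-9\right) 5 = -45$)
$\left(O + 59\right)^{2} = \left(-45 + 59\right)^{2} = 14^{2} = 196$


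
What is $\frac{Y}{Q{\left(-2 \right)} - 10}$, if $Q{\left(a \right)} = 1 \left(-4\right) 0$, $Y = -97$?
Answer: $\frac{97}{10} \approx 9.7$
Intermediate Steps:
$Q{\left(a \right)} = 0$ ($Q{\left(a \right)} = \left(-4\right) 0 = 0$)
$\frac{Y}{Q{\left(-2 \right)} - 10} = - \frac{97}{0 - 10} = - \frac{97}{-10} = \left(-97\right) \left(- \frac{1}{10}\right) = \frac{97}{10}$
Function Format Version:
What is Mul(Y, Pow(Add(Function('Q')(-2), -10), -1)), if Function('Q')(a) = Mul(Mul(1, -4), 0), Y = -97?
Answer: Rational(97, 10) ≈ 9.7000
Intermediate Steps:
Function('Q')(a) = 0 (Function('Q')(a) = Mul(-4, 0) = 0)
Mul(Y, Pow(Add(Function('Q')(-2), -10), -1)) = Mul(-97, Pow(Add(0, -10), -1)) = Mul(-97, Pow(-10, -1)) = Mul(-97, Rational(-1, 10)) = Rational(97, 10)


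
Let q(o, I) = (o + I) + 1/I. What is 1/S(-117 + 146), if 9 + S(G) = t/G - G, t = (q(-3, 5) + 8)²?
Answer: -725/24949 ≈ -0.029059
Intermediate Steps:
q(o, I) = I + o + 1/I (q(o, I) = (I + o) + 1/I = I + o + 1/I)
t = 2601/25 (t = ((5 - 3 + 1/5) + 8)² = ((5 - 3 + ⅕) + 8)² = (11/5 + 8)² = (51/5)² = 2601/25 ≈ 104.04)
S(G) = -9 - G + 2601/(25*G) (S(G) = -9 + (2601/(25*G) - G) = -9 + (-G + 2601/(25*G)) = -9 - G + 2601/(25*G))
1/S(-117 + 146) = 1/(-9 - (-117 + 146) + 2601/(25*(-117 + 146))) = 1/(-9 - 1*29 + (2601/25)/29) = 1/(-9 - 29 + (2601/25)*(1/29)) = 1/(-9 - 29 + 2601/725) = 1/(-24949/725) = -725/24949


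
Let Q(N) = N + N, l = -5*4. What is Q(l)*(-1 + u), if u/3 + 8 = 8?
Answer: 40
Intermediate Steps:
l = -20
u = 0 (u = -24 + 3*8 = -24 + 24 = 0)
Q(N) = 2*N
Q(l)*(-1 + u) = (2*(-20))*(-1 + 0) = -40*(-1) = 40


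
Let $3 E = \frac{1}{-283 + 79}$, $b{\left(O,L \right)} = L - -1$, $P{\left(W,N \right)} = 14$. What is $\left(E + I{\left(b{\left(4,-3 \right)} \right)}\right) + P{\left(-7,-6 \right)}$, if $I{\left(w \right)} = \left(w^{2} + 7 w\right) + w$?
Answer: $\frac{1223}{612} \approx 1.9984$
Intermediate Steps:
$b{\left(O,L \right)} = 1 + L$ ($b{\left(O,L \right)} = L + 1 = 1 + L$)
$E = - \frac{1}{612}$ ($E = \frac{1}{3 \left(-283 + 79\right)} = \frac{1}{3 \left(-204\right)} = \frac{1}{3} \left(- \frac{1}{204}\right) = - \frac{1}{612} \approx -0.001634$)
$I{\left(w \right)} = w^{2} + 8 w$
$\left(E + I{\left(b{\left(4,-3 \right)} \right)}\right) + P{\left(-7,-6 \right)} = \left(- \frac{1}{612} + \left(1 - 3\right) \left(8 + \left(1 - 3\right)\right)\right) + 14 = \left(- \frac{1}{612} - 2 \left(8 - 2\right)\right) + 14 = \left(- \frac{1}{612} - 12\right) + 14 = - \frac{7345}{612} + 14 = \frac{1223}{612}$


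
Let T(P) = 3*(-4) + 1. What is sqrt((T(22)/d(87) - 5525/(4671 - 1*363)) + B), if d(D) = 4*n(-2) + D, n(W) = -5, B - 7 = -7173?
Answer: I*sqrt(149281322527101)/144318 ≈ 84.661*I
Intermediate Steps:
B = -7166 (B = 7 - 7173 = -7166)
T(P) = -11 (T(P) = -12 + 1 = -11)
d(D) = -20 + D (d(D) = 4*(-5) + D = -20 + D)
sqrt((T(22)/d(87) - 5525/(4671 - 1*363)) + B) = sqrt((-11/(-20 + 87) - 5525/(4671 - 1*363)) - 7166) = sqrt((-11/67 - 5525/(4671 - 363)) - 7166) = sqrt((-11*1/67 - 5525/4308) - 7166) = sqrt((-11/67 - 5525*1/4308) - 7166) = sqrt((-11/67 - 5525/4308) - 7166) = sqrt(-417563/288636 - 7166) = sqrt(-2068783139/288636) = I*sqrt(149281322527101)/144318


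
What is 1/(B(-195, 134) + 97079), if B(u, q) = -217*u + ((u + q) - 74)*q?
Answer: 1/121304 ≈ 8.2437e-6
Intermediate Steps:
B(u, q) = -217*u + q*(-74 + q + u) (B(u, q) = -217*u + ((q + u) - 74)*q = -217*u + (-74 + q + u)*q = -217*u + q*(-74 + q + u))
1/(B(-195, 134) + 97079) = 1/((134**2 - 217*(-195) - 74*134 + 134*(-195)) + 97079) = 1/((17956 + 42315 - 9916 - 26130) + 97079) = 1/(24225 + 97079) = 1/121304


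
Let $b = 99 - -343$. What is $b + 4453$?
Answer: $4895$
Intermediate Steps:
$b = 442$ ($b = 99 + 343 = 442$)
$b + 4453 = 442 + 4453 = 4895$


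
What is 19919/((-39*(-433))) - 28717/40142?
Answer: 314644519/677877954 ≈ 0.46416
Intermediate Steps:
19919/((-39*(-433))) - 28717/40142 = 19919/16887 - 28717*1/40142 = 19919*(1/16887) - 28717/40142 = 19919/16887 - 28717/40142 = 314644519/677877954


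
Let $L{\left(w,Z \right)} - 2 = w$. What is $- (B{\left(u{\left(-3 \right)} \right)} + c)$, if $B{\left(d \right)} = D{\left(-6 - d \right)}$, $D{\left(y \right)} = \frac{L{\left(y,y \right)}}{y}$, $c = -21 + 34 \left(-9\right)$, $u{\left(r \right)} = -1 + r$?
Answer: $327$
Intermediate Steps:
$L{\left(w,Z \right)} = 2 + w$
$c = -327$ ($c = -21 - 306 = -327$)
$D{\left(y \right)} = \frac{2 + y}{y}$
$B{\left(d \right)} = \frac{-4 - d}{-6 - d}$ ($B{\left(d \right)} = \frac{2 - \left(6 + d\right)}{-6 - d} = \frac{-4 - d}{-6 - d}$)
$- (B{\left(u{\left(-3 \right)} \right)} + c) = - (\frac{4 - 4}{6 - 4} - 327) = - (\frac{1}{2} \cdot 0 - 327) = - (0 - 327) = \left(-1\right) \left(-327\right) = 327$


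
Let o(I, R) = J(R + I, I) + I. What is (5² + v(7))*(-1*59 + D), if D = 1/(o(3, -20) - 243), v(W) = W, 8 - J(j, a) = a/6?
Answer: -877984/465 ≈ -1888.1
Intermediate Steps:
J(j, a) = 8 - a/6
o(I, R) = 8 + 5*I/6 (o(I, R) = (8 - I/6) + I = 8 + 5*I/6)
D = -2/465 (D = 1/((8 + (⅚)*3) - 243) = 1/((8 + 5/2) - 243) = 1/(21/2 - 243) = 1/(-465/2) = -2/465 ≈ -0.0043011)
(5² + v(7))*(-1*59 + D) = (5² + 7)*(-1*59 - 2/465) = (25 + 7)*(-59 - 2/465) = 32*(-27437/465) = -877984/465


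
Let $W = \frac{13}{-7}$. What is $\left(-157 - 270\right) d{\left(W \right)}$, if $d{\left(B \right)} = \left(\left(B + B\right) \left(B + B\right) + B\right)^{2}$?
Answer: $- \frac{20875725}{343} \approx -60862.0$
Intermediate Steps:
$W = - \frac{13}{7}$ ($W = 13 \left(- \frac{1}{7}\right) = - \frac{13}{7} \approx -1.8571$)
$d{\left(B \right)} = \left(B + 4 B^{2}\right)^{2}$ ($d{\left(B \right)} = \left(2 B 2 B + B\right)^{2} = \left(4 B^{2} + B\right)^{2} = \left(B + 4 B^{2}\right)^{2}$)
$\left(-157 - 270\right) d{\left(W \right)} = \left(-157 - 270\right) \left(- \frac{13}{7}\right)^{2} \left(1 + 4 \left(- \frac{13}{7}\right)\right)^{2} = - 427 \frac{169 \left(1 - \frac{52}{7}\right)^{2}}{49} = - 427 \frac{169 \left(- \frac{45}{7}\right)^{2}}{49} = - 427 \cdot \frac{169}{49} \cdot \frac{2025}{49} = \left(-427\right) \frac{342225}{2401} = - \frac{20875725}{343}$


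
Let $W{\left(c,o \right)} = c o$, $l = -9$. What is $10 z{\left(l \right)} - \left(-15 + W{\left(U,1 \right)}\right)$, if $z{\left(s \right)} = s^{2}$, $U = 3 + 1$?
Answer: $821$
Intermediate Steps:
$U = 4$
$10 z{\left(l \right)} - \left(-15 + W{\left(U,1 \right)}\right) = 10 \left(-9\right)^{2} + \left(15 - 4 \cdot 1\right) = 10 \cdot 81 + \left(15 - 4\right) = 810 + \left(15 - 4\right) = 810 + 11 = 821$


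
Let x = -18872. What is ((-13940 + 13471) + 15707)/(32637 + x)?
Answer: 15238/13765 ≈ 1.1070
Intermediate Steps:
((-13940 + 13471) + 15707)/(32637 + x) = ((-13940 + 13471) + 15707)/(32637 - 18872) = (-469 + 15707)/13765 = 15238*(1/13765) = 15238/13765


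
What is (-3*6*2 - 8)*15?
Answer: -660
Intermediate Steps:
(-3*6*2 - 8)*15 = (-18*2 - 8)*15 = (-36 - 8)*15 = -44*15 = -660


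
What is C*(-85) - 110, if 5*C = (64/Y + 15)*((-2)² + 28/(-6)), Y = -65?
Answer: 9524/195 ≈ 48.841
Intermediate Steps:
C = -1822/975 (C = ((64/(-65) + 15)*((-2)² + 28/(-6)))/5 = ((64*(-1/65) + 15)*(4 + 28*(-⅙)))/5 = ((-64/65 + 15)*(4 - 14/3))/5 = ((911/65)*(-⅔))/5 = (⅕)*(-1822/195) = -1822/975 ≈ -1.8687)
C*(-85) - 110 = -1822/975*(-85) - 110 = 30974/195 - 110 = 9524/195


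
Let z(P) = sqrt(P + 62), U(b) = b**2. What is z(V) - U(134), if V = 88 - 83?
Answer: -17956 + sqrt(67) ≈ -17948.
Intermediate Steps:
V = 5
z(P) = sqrt(62 + P)
z(V) - U(134) = sqrt(62 + 5) - 1*134**2 = sqrt(67) - 1*17956 = sqrt(67) - 17956 = -17956 + sqrt(67)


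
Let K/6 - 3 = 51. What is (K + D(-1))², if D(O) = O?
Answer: 104329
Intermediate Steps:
K = 324 (K = 18 + 6*51 = 18 + 306 = 324)
(K + D(-1))² = (324 - 1)² = 323² = 104329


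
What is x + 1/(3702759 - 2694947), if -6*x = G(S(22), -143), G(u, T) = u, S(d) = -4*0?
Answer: 1/1007812 ≈ 9.9225e-7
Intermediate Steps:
S(d) = 0
x = 0 (x = -1/6*0 = 0)
x + 1/(3702759 - 2694947) = 0 + 1/(3702759 - 2694947) = 0 + 1/1007812 = 1/1007812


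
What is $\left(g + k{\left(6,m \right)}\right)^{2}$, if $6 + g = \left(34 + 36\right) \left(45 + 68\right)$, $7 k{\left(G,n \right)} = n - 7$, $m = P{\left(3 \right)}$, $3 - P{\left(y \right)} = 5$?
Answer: $\frac{3060191761}{49} \approx 6.2453 \cdot 10^{7}$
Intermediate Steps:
$P{\left(y \right)} = -2$ ($P{\left(y \right)} = 3 - 5 = -2$)
$m = -2$
$k{\left(G,n \right)} = -1 + \frac{n}{7}$ ($k{\left(G,n \right)} = \frac{n - 7}{7} = \frac{-7 + n}{7} = -1 + \frac{n}{7}$)
$g = 7904$ ($g = -6 + \left(34 + 36\right) \left(45 + 68\right) = -6 + 70 \cdot 113 = -6 + 7910 = 7904$)
$\left(g + k{\left(6,m \right)}\right)^{2} = \left(7904 + \left(-1 + \frac{1}{7} \left(-2\right)\right)\right)^{2} = \left(7904 - \frac{9}{7}\right)^{2} = \left(\frac{55319}{7}\right)^{2} = \frac{3060191761}{49}$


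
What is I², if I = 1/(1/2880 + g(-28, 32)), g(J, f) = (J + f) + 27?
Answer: 8294400/7971096961 ≈ 0.0010406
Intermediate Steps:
g(J, f) = 27 + J + f
I = 2880/89281 (I = 1/(1/2880 + (27 - 28 + 32)) = 1/(1/2880 + 31) = 1/(89281/2880) = 2880/89281 ≈ 0.032258)
I² = (2880/89281)² = 8294400/7971096961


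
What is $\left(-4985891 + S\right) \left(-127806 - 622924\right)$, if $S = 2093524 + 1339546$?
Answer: $1165749309330$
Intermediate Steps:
$S = 3433070$
$\left(-4985891 + S\right) \left(-127806 - 622924\right) = \left(-4985891 + 3433070\right) \left(-127806 - 622924\right) = \left(-1552821\right) \left(-750730\right) = 1165749309330$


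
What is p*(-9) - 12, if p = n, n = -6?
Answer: 42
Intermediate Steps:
p = -6
p*(-9) - 12 = -6*(-9) - 12 = 54 - 12 = 42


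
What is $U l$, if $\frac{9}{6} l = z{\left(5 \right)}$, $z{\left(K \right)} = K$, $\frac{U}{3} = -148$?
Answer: $-1480$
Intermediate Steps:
$U = -444$ ($U = 3 \left(-148\right) = -444$)
$l = \frac{10}{3}$ ($l = \frac{2}{3} \cdot 5 = \frac{10}{3} \approx 3.3333$)
$U l = \left(-444\right) \frac{10}{3} = -1480$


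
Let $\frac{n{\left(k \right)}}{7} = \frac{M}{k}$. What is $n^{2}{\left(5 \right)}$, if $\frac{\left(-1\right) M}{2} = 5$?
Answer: $196$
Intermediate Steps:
$M = -10$ ($M = \left(-2\right) 5 = -10$)
$n{\left(k \right)} = - \frac{70}{k}$ ($n{\left(k \right)} = 7 \left(- \frac{10}{k}\right) = - \frac{70}{k}$)
$n^{2}{\left(5 \right)} = \left(- \frac{70}{5}\right)^{2} = \left(\left(-70\right) \frac{1}{5}\right)^{2} = \left(-14\right)^{2} = 196$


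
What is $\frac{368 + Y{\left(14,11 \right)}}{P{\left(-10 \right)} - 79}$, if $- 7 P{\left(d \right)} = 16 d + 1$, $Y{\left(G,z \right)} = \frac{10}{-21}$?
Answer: $- \frac{3859}{591} \approx -6.5296$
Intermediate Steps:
$Y{\left(G,z \right)} = - \frac{10}{21}$ ($Y{\left(G,z \right)} = 10 \left(- \frac{1}{21}\right) = - \frac{10}{21}$)
$P{\left(d \right)} = - \frac{1}{7} - \frac{16 d}{7}$ ($P{\left(d \right)} = - \frac{16 d + 1}{7} = - \frac{1 + 16 d}{7} = - \frac{1}{7} - \frac{16 d}{7}$)
$\frac{368 + Y{\left(14,11 \right)}}{P{\left(-10 \right)} - 79} = \frac{368 - \frac{10}{21}}{\left(- \frac{1}{7} - - \frac{160}{7}\right) - 79} = \frac{7718}{21 \left(\left(- \frac{1}{7} + \frac{160}{7}\right) - 79\right)} = \frac{7718}{21 \left(\frac{159}{7} - 79\right)} = \frac{7718}{21 \left(- \frac{394}{7}\right)} = \frac{7718}{21} \left(- \frac{7}{394}\right) = - \frac{3859}{591}$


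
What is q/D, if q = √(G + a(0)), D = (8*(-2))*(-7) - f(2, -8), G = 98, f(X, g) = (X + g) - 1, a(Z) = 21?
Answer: √119/119 ≈ 0.091670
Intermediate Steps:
f(X, g) = -1 + X + g
D = 119 (D = (8*(-2))*(-7) - (-1 + 2 - 8) = -16*(-7) - 1*(-7) = 112 + 7 = 119)
q = √119 (q = √(98 + 21) = √119 ≈ 10.909)
q/D = √119/119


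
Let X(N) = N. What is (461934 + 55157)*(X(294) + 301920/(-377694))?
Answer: 9543786220426/62949 ≈ 1.5161e+8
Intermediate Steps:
(461934 + 55157)*(X(294) + 301920/(-377694)) = (461934 + 55157)*(294 + 301920/(-377694)) = 517091*(294 + 301920*(-1/377694)) = 517091*(294 - 50320/62949) = 517091*(18456686/62949) = 9543786220426/62949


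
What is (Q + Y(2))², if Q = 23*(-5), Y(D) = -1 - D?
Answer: 13924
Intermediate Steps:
Q = -115
(Q + Y(2))² = (-115 + (-1 - 1*2))² = (-115 + (-1 - 2))² = (-115 - 3)² = (-118)² = 13924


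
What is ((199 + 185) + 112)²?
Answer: 246016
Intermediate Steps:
((199 + 185) + 112)² = (384 + 112)² = 496² = 246016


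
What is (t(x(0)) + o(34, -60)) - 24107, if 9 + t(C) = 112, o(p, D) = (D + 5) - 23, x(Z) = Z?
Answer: -24082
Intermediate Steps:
o(p, D) = -18 + D (o(p, D) = (5 + D) - 23 = -18 + D)
t(C) = 103 (t(C) = -9 + 112 = 103)
(t(x(0)) + o(34, -60)) - 24107 = (103 + (-18 - 60)) - 24107 = (103 - 78) - 24107 = 25 - 24107 = -24082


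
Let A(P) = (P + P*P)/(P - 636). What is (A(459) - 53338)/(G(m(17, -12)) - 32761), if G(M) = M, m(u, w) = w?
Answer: 3217322/1933607 ≈ 1.6639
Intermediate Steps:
A(P) = (P + P²)/(-636 + P)
(A(459) - 53338)/(G(m(17, -12)) - 32761) = (459*(1 + 459)/(-636 + 459) - 53338)/(-12 - 32761) = (459*460/(-177) - 53338)/(-32773) = (459*(-1/177)*460 - 53338)*(-1/32773) = (-70380/59 - 53338)*(-1/32773) = -3217322/59*(-1/32773) = 3217322/1933607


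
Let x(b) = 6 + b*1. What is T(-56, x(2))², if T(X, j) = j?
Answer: 64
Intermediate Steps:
x(b) = 6 + b
T(-56, x(2))² = (6 + 2)² = 8² = 64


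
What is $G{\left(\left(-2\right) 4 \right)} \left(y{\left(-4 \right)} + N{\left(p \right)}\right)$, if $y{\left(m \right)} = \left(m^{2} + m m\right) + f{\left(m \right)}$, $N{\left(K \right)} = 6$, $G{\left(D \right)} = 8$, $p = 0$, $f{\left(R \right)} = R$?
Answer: $272$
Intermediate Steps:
$y{\left(m \right)} = m + 2 m^{2}$ ($y{\left(m \right)} = \left(m^{2} + m m\right) + m = \left(m^{2} + m^{2}\right) + m = 2 m^{2} + m = m + 2 m^{2}$)
$G{\left(\left(-2\right) 4 \right)} \left(y{\left(-4 \right)} + N{\left(p \right)}\right) = 8 \left(- 4 \left(1 + 2 \left(-4\right)\right) + 6\right) = 8 \left(- 4 \left(1 - 8\right) + 6\right) = 8 \left(\left(-4\right) \left(-7\right) + 6\right) = 8 \left(28 + 6\right) = 8 \cdot 34 = 272$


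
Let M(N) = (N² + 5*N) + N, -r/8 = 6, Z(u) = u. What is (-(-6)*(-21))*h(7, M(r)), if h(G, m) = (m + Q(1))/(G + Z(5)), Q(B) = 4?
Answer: -21210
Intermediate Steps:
r = -48 (r = -8*6 = -48)
M(N) = N² + 6*N
h(G, m) = (4 + m)/(5 + G) (h(G, m) = (m + 4)/(G + 5) = (4 + m)/(5 + G))
(-(-6)*(-21))*h(7, M(r)) = (-(-6)*(-21))*((4 - 48*(6 - 48))/(5 + 7)) = (-2*63)*((4 - 48*(-42))/12) = -21*(4 + 2016)/2 = -21*2020/2 = -126*505/3 = -21210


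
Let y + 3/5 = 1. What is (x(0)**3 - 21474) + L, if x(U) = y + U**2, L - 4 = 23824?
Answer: 294258/125 ≈ 2354.1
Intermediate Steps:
L = 23828 (L = 4 + 23824 = 23828)
y = 2/5 (y = -3/5 + 1 = 2/5 ≈ 0.40000)
x(U) = 2/5 + U**2
(x(0)**3 - 21474) + L = ((2/5 + 0**2)**3 - 21474) + 23828 = ((2/5 + 0)**3 - 21474) + 23828 = ((2/5)**3 - 21474) + 23828 = (8/125 - 21474) + 23828 = -2684242/125 + 23828 = 294258/125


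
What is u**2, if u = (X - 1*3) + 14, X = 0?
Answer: 121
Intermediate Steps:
u = 11 (u = (0 - 1*3) + 14 = (0 - 3) + 14 = -3 + 14 = 11)
u**2 = 11**2 = 121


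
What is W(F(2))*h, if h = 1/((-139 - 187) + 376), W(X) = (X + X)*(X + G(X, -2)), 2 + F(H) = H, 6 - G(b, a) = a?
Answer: 0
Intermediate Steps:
G(b, a) = 6 - a
F(H) = -2 + H
W(X) = 2*X*(8 + X) (W(X) = (X + X)*(X + (6 - 1*(-2))) = (2*X)*(X + (6 + 2)) = (2*X)*(X + 8) = (2*X)*(8 + X) = 2*X*(8 + X))
h = 1/50 (h = 1/(-326 + 376) = 1/50 ≈ 0.020000)
W(F(2))*h = (2*(-2 + 2)*(8 + (-2 + 2)))*(1/50) = (2*0*(8 + 0))*(1/50) = (2*0*8)*(1/50) = 0*(1/50) = 0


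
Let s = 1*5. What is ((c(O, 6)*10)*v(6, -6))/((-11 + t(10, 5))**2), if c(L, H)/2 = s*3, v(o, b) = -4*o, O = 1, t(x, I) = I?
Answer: -200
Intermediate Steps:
s = 5
c(L, H) = 30 (c(L, H) = 2*(5*3) = 2*15 = 30)
((c(O, 6)*10)*v(6, -6))/((-11 + t(10, 5))**2) = ((30*10)*(-4*6))/((-11 + 5)**2) = (300*(-24))/((-6)**2) = -7200/36 = -7200*1/36 = -200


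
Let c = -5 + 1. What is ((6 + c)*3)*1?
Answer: 6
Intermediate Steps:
c = -4
((6 + c)*3)*1 = ((6 - 4)*3)*1 = (2*3)*1 = 6*1 = 6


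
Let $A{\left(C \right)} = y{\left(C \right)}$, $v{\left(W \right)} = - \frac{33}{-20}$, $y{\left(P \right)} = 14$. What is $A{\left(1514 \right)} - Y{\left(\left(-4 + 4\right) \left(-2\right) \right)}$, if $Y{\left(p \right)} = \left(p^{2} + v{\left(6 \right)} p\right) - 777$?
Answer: $791$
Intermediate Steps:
$v{\left(W \right)} = \frac{33}{20}$ ($v{\left(W \right)} = \left(-33\right) \left(- \frac{1}{20}\right) = \frac{33}{20}$)
$Y{\left(p \right)} = -777 + p^{2} + \frac{33 p}{20}$ ($Y{\left(p \right)} = \left(p^{2} + \frac{33 p}{20}\right) - 777 = -777 + p^{2} + \frac{33 p}{20}$)
$A{\left(C \right)} = 14$
$A{\left(1514 \right)} - Y{\left(\left(-4 + 4\right) \left(-2\right) \right)} = 14 - \left(-777 + \left(\left(-4 + 4\right) \left(-2\right)\right)^{2} + \frac{33 \left(-4 + 4\right) \left(-2\right)}{20}\right) = 14 - \left(-777 + \left(0 \left(-2\right)\right)^{2} + \frac{33 \cdot 0 \left(-2\right)}{20}\right) = 14 - \left(-777 + 0^{2} + \frac{33}{20} \cdot 0\right) = 14 - \left(-777 + 0 + 0\right) = 14 - -777 = 14 + 777 = 791$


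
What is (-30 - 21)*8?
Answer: -408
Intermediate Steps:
(-30 - 21)*8 = -51*8 = -408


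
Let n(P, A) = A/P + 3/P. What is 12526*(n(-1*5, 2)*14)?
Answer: -175364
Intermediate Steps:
n(P, A) = 3/P + A/P
12526*(n(-1*5, 2)*14) = 12526*(((3 + 2)/((-1*5)))*14) = 12526*((5/(-5))*14) = 12526*(-⅕*5*14) = 12526*(-1*14) = 12526*(-14) = -175364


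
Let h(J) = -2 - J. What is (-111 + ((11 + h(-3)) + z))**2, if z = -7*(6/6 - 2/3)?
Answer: 92416/9 ≈ 10268.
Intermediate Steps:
z = -7/3 (z = -7*(6*(1/6) - 2*1/3) = -7*(1 - 2/3) = -7*1/3 = -7/3 ≈ -2.3333)
(-111 + ((11 + h(-3)) + z))**2 = (-111 + ((11 + (-2 - 1*(-3))) - 7/3))**2 = (-111 + ((11 + (-2 + 3)) - 7/3))**2 = (-111 + ((11 + 1) - 7/3))**2 = (-111 + (12 - 7/3))**2 = (-111 + 29/3)**2 = (-304/3)**2 = 92416/9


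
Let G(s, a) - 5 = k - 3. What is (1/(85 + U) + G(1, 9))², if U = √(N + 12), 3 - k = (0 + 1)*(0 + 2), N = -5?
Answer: 118146032/13024881 - 21739*√7/26049762 ≈ 9.0686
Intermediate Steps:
k = 1 (k = 3 - (0 + 1)*(0 + 2) = 3 - 2 = 1)
G(s, a) = 3 (G(s, a) = 5 + (1 - 3) = 5 - 2 = 3)
U = √7 (U = √(-5 + 12) = √7 ≈ 2.6458)
(1/(85 + U) + G(1, 9))² = (1/(85 + √7) + 3)² = (3 + 1/(85 + √7))²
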